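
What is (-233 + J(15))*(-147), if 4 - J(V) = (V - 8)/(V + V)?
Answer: 336973/10 ≈ 33697.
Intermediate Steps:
J(V) = 4 - (-8 + V)/(2*V) (J(V) = 4 - (V - 8)/(V + V) = 4 - (-8 + V)/(2*V))
(-233 + J(15))*(-147) = (-233 + (7/2 + 4/15))*(-147) = (-233 + 113/30)*(-147) = -6877/30*(-147) = 336973/10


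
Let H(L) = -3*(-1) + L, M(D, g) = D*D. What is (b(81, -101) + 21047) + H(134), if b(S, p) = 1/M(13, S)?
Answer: 3580097/169 ≈ 21184.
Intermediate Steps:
M(D, g) = D²
H(L) = 3 + L
b(S, p) = 1/169 (b(S, p) = 1/(13²) = 1/169)
(b(81, -101) + 21047) + H(134) = (1/169 + 21047) + (3 + 134) = 3556944/169 + 137 = 3580097/169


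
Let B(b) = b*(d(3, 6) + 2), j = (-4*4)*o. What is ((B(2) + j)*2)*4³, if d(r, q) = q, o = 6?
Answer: -10240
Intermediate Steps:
j = -96 (j = -4*4*6 = -16*6 = -96)
B(b) = 8*b (B(b) = b*(6 + 2) = b*8 = 8*b)
((B(2) + j)*2)*4³ = ((8*2 - 96)*2)*4³ = ((16 - 96)*2)*64 = -80*2*64 = -160*64 = -10240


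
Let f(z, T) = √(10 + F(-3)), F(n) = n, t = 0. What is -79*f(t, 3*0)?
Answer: -79*√7 ≈ -209.01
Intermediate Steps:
f(z, T) = √7 (f(z, T) = √(10 - 3) = √7)
-79*f(t, 3*0) = -79*√7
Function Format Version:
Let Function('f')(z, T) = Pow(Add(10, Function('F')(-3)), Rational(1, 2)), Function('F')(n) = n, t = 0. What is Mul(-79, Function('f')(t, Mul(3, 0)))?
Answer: Mul(-79, Pow(7, Rational(1, 2))) ≈ -209.01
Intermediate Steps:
Function('f')(z, T) = Pow(7, Rational(1, 2)) (Function('f')(z, T) = Pow(Add(10, -3), Rational(1, 2)) = Pow(7, Rational(1, 2)))
Mul(-79, Function('f')(t, Mul(3, 0))) = Mul(-79, Pow(7, Rational(1, 2)))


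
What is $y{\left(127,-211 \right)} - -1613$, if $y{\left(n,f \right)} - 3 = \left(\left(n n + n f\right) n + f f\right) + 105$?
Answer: $-1308594$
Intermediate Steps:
$y{\left(n,f \right)} = 108 + f^{2} + n \left(n^{2} + f n\right)$ ($y{\left(n,f \right)} = 3 + \left(\left(\left(n n + n f\right) n + f f\right) + 105\right) = 3 + \left(\left(\left(n^{2} + f n\right) n + f^{2}\right) + 105\right) = 3 + \left(\left(n \left(n^{2} + f n\right) + f^{2}\right) + 105\right) = 3 + \left(\left(f^{2} + n \left(n^{2} + f n\right)\right) + 105\right) = 3 + \left(105 + f^{2} + n \left(n^{2} + f n\right)\right) = 108 + f^{2} + n \left(n^{2} + f n\right)$)
$y{\left(127,-211 \right)} - -1613 = \left(108 + \left(-211\right)^{2} + 127^{3} - 211 \cdot 127^{2}\right) - -1613 = \left(108 + 44521 + 2048383 - 3403219\right) + 1613 = -1310207 + 1613 = -1308594$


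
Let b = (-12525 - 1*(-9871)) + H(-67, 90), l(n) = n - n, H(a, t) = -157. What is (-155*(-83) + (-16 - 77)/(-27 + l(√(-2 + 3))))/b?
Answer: -115816/25299 ≈ -4.5779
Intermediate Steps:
l(n) = 0
b = -2811 (b = (-12525 - 1*(-9871)) - 157 = (-12525 + 9871) - 157 = -2654 - 157 = -2811)
(-155*(-83) + (-16 - 77)/(-27 + l(√(-2 + 3))))/b = (-155*(-83) + (-16 - 77)/(-27 + 0))/(-2811) = (12865 - 93/(-27))*(-1/2811) = (12865 - 93*(-1/27))*(-1/2811) = (12865 + 31/9)*(-1/2811) = (115816/9)*(-1/2811) = -115816/25299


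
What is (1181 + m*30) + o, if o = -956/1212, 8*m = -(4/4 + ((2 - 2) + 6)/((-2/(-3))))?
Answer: 692483/606 ≈ 1142.7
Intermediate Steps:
m = -5/4 (m = (-(4/4 + ((2 - 2) + 6)/((-2/(-3)))))/8 = (-(4*(1/4) + (0 + 6)/((-2*(-1/3)))))/8 = (-(1 + 6/(2/3)))/8 = (-(1 + 6*(3/2)))/8 = (-(1 + 9))/8 = (-1*10)/8 = (1/8)*(-10) = -5/4 ≈ -1.2500)
o = -239/303 (o = -956*1/1212 = -239/303 ≈ -0.78878)
(1181 + m*30) + o = (1181 - 5/4*30) - 239/303 = (1181 - 75/2) - 239/303 = 2287/2 - 239/303 = 692483/606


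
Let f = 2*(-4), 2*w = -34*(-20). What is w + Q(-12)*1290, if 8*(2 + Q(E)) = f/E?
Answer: -4265/2 ≈ -2132.5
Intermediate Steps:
w = 340 (w = (-34*(-20))/2 = (½)*680 = 340)
f = -8
Q(E) = -2 - 1/E (Q(E) = -2 + (-8/E)/8 = -2 - 1/E)
w + Q(-12)*1290 = 340 + (-2 - 1/(-12))*1290 = 340 + (-2 - 1*(-1/12))*1290 = 340 + (-2 + 1/12)*1290 = 340 - 23/12*1290 = 340 - 4945/2 = -4265/2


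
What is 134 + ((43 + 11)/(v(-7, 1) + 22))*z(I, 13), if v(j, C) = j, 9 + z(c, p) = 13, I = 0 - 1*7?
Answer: 742/5 ≈ 148.40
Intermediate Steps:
I = -7 (I = 0 - 7 = -7)
z(c, p) = 4 (z(c, p) = -9 + 13 = 4)
134 + ((43 + 11)/(v(-7, 1) + 22))*z(I, 13) = 134 + ((43 + 11)/(-7 + 22))*4 = 134 + (54/15)*4 = 134 + (54*(1/15))*4 = 134 + (18/5)*4 = 134 + 72/5 = 742/5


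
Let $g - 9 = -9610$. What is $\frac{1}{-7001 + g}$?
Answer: $- \frac{1}{16602} \approx -6.0234 \cdot 10^{-5}$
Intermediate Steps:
$g = -9601$ ($g = 9 - 9610 = -9601$)
$\frac{1}{-7001 + g} = \frac{1}{-7001 - 9601} = \frac{1}{-16602} = - \frac{1}{16602}$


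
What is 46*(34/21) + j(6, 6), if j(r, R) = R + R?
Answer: 1816/21 ≈ 86.476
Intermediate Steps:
j(r, R) = 2*R
46*(34/21) + j(6, 6) = 46*(34/21) + 2*6 = 46*(34*(1/21)) + 12 = 46*(34/21) + 12 = 1564/21 + 12 = 1816/21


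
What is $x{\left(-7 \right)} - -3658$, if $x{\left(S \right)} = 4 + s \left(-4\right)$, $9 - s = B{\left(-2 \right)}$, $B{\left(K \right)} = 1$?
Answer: $3630$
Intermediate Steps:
$s = 8$ ($s = 9 - 1 = 8$)
$x{\left(S \right)} = -28$ ($x{\left(S \right)} = 4 + 8 \left(-4\right) = 4 - 32 = -28$)
$x{\left(-7 \right)} - -3658 = -28 - -3658 = -28 + 3658 = 3630$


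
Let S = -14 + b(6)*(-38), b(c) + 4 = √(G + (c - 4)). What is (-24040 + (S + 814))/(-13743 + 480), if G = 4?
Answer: 7696/4421 + 38*√6/13263 ≈ 1.7478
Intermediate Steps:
b(c) = -4 + √c (b(c) = -4 + √(4 + (c - 4)) = -4 + √(4 + (-4 + c)) = -4 + √c)
S = 138 - 38*√6 (S = -14 + (-4 + √6)*(-38) = -14 + (152 - 38*√6) = 138 - 38*√6 ≈ 44.919)
(-24040 + (S + 814))/(-13743 + 480) = (-24040 + ((138 - 38*√6) + 814))/(-13743 + 480) = (-24040 + (952 - 38*√6))/(-13263) = (-23088 - 38*√6)*(-1/13263) = 7696/4421 + 38*√6/13263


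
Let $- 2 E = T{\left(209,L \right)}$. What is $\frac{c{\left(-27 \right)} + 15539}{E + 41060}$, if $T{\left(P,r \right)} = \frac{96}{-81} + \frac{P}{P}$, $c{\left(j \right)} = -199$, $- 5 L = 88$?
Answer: $\frac{165672}{443449} \approx 0.3736$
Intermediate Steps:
$L = - \frac{88}{5}$ ($L = \left(- \frac{1}{5}\right) 88 = - \frac{88}{5} \approx -17.6$)
$T{\left(P,r \right)} = - \frac{5}{27}$ ($T{\left(P,r \right)} = 96 \left(- \frac{1}{81}\right) + 1 = - \frac{32}{27} + 1 = - \frac{5}{27}$)
$E = \frac{5}{54}$ ($E = \left(- \frac{1}{2}\right) \left(- \frac{5}{27}\right) = \frac{5}{54} \approx 0.092593$)
$\frac{c{\left(-27 \right)} + 15539}{E + 41060} = \frac{-199 + 15539}{\frac{5}{54} + 41060} = \frac{15340}{\frac{2217245}{54}} = 15340 \cdot \frac{54}{2217245} = \frac{165672}{443449}$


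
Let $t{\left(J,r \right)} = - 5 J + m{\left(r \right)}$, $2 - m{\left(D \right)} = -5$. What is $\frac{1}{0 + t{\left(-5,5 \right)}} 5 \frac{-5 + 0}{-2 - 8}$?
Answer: $\frac{5}{64} \approx 0.078125$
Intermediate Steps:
$m{\left(D \right)} = 7$ ($m{\left(D \right)} = 2 - -5 = 2 + 5 = 7$)
$t{\left(J,r \right)} = 7 - 5 J$ ($t{\left(J,r \right)} = - 5 J + 7 = 7 - 5 J$)
$\frac{1}{0 + t{\left(-5,5 \right)}} 5 \frac{-5 + 0}{-2 - 8} = \frac{1}{0 + \left(7 - -25\right)} 5 \frac{-5 + 0}{-2 - 8} = \frac{1}{0 + \left(7 + 25\right)} 5 \left(- \frac{5}{-10}\right) = \frac{1}{0 + 32} \cdot 5 \left(\left(-5\right) \left(- \frac{1}{10}\right)\right) = \frac{1}{32} \cdot 5 \cdot \frac{1}{2} = \frac{5}{32} \cdot \frac{1}{2} = \frac{5}{64}$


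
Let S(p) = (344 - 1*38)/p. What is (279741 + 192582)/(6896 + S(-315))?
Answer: 5510435/80442 ≈ 68.502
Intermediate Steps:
S(p) = 306/p (S(p) = (344 - 38)/p = 306/p)
(279741 + 192582)/(6896 + S(-315)) = (279741 + 192582)/(6896 + 306/(-315)) = 472323/(6896 + 306*(-1/315)) = 472323/(6896 - 34/35) = 472323/(241326/35) = 472323*(35/241326) = 5510435/80442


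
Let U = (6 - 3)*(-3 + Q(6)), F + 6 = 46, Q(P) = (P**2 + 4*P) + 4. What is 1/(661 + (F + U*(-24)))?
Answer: -1/3691 ≈ -0.00027093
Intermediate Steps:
Q(P) = 4 + P**2 + 4*P
F = 40 (F = -6 + 46 = 40)
U = 183 (U = (6 - 3)*(-3 + (4 + 6**2 + 4*6)) = 3*(-3 + (4 + 36 + 24)) = 3*(-3 + 64) = 3*61 = 183)
1/(661 + (F + U*(-24))) = 1/(661 + (40 + 183*(-24))) = 1/(661 + (40 - 4392)) = 1/(661 - 4352) = 1/(-3691) = -1/3691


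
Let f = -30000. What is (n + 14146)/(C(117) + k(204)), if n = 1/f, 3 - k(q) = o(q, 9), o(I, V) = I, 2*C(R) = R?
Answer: -424379999/4275000 ≈ -99.270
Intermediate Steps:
C(R) = R/2
k(q) = 3 - q
n = -1/30000 (n = 1/(-30000) = -1/30000 ≈ -3.3333e-5)
(n + 14146)/(C(117) + k(204)) = (-1/30000 + 14146)/((½)*117 + (3 - 1*204)) = 424379999/(30000*(117/2 + (3 - 204))) = 424379999/(30000*(117/2 - 201)) = 424379999/(30000*(-285/2)) = (424379999/30000)*(-2/285) = -424379999/4275000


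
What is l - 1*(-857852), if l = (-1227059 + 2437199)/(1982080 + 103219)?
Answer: 1788879127888/2085299 ≈ 8.5785e+5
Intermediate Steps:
l = 1210140/2085299 ≈ 0.58032
l - 1*(-857852) = 1210140/2085299 - 1*(-857852) = 1210140/2085299 + 857852 = 1788879127888/2085299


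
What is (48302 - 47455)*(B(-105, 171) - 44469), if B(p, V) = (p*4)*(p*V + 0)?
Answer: 6349646457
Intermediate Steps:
B(p, V) = 4*V*p² (B(p, V) = (4*p)*(V*p + 0) = (4*p)*(V*p) = 4*V*p²)
(48302 - 47455)*(B(-105, 171) - 44469) = (48302 - 47455)*(4*171*(-105)² - 44469) = 847*(4*171*11025 - 44469) = 847*(7541100 - 44469) = 847*7496631 = 6349646457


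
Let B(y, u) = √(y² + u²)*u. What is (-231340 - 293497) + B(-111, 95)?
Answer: -524837 + 95*√21346 ≈ -5.1096e+5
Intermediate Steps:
B(y, u) = u*√(u² + y²) (B(y, u) = √(u² + y²)*u = u*√(u² + y²))
(-231340 - 293497) + B(-111, 95) = (-231340 - 293497) + 95*√(95² + (-111)²) = -524837 + 95*√(9025 + 12321) = -524837 + 95*√21346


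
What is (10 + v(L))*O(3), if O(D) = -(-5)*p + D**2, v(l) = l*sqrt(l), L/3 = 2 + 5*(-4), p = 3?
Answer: 240 - 3888*I*sqrt(6) ≈ 240.0 - 9523.6*I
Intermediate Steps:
L = -54 (L = 3*(2 + 5*(-4)) = 3*(2 - 20) = 3*(-18) = -54)
v(l) = l**(3/2)
O(D) = 15 + D**2 (O(D) = -(-5)*3 + D**2 = -5*(-3) + D**2 = 15 + D**2)
(10 + v(L))*O(3) = (10 + (-54)**(3/2))*(15 + 3**2) = (10 - 162*I*sqrt(6))*(15 + 9) = (10 - 162*I*sqrt(6))*24 = 240 - 3888*I*sqrt(6)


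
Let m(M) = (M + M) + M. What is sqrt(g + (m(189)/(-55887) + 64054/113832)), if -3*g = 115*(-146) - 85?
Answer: sqrt(175675222719716833191)/176714694 ≈ 75.004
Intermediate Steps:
m(M) = 3*M (m(M) = 2*M + M = 3*M)
g = 5625 (g = -(115*(-146) - 85)/3 = -(-16790 - 85)/3 = -1/3*(-16875) = 5625)
sqrt(g + (m(189)/(-55887) + 64054/113832)) = sqrt(5625 + ((3*189)/(-55887) + 64054/113832)) = sqrt(5625 + (567*(-1/55887) + 64054*(1/113832))) = sqrt(5625 + (-189/18629 + 32027/56916)) = sqrt(5625 + 585873859/1060288164) = sqrt(5964706796359/1060288164) = sqrt(175675222719716833191)/176714694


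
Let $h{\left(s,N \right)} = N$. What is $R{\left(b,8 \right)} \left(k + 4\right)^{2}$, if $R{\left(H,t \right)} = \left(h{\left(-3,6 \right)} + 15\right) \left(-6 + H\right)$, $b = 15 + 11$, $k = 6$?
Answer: $42000$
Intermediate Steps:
$b = 26$
$R{\left(H,t \right)} = -126 + 21 H$ ($R{\left(H,t \right)} = \left(6 + 15\right) \left(-6 + H\right) = 21 \left(-6 + H\right) = -126 + 21 H$)
$R{\left(b,8 \right)} \left(k + 4\right)^{2} = \left(-126 + 21 \cdot 26\right) \left(6 + 4\right)^{2} = \left(-126 + 546\right) 10^{2} = 420 \cdot 100 = 42000$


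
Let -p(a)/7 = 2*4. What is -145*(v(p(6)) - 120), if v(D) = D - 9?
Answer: 26825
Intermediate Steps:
p(a) = -56 (p(a) = -14*4 = -7*8 = -56)
v(D) = -9 + D
-145*(v(p(6)) - 120) = -145*((-9 - 56) - 120) = -145*(-65 - 120) = -145*(-185) = 26825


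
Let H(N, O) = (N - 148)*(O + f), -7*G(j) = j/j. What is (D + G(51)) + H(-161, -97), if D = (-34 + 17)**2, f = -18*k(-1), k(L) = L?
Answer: 172899/7 ≈ 24700.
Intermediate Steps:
f = 18 (f = -18*(-1) = 18)
G(j) = -1/7 (G(j) = -j/(7*j) = -1/7*1 = -1/7)
H(N, O) = (-148 + N)*(18 + O) (H(N, O) = (N - 148)*(O + 18) = (-148 + N)*(18 + O))
D = 289 (D = (-17)**2 = 289)
(D + G(51)) + H(-161, -97) = (289 - 1/7) + (-2664 - 148*(-97) + 18*(-161) - 161*(-97)) = 2022/7 + (-2664 + 14356 - 2898 + 15617) = 2022/7 + 24411 = 172899/7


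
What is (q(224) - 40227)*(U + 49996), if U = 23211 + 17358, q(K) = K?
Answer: -3622871695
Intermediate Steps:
U = 40569
(q(224) - 40227)*(U + 49996) = (224 - 40227)*(40569 + 49996) = -40003*90565 = -3622871695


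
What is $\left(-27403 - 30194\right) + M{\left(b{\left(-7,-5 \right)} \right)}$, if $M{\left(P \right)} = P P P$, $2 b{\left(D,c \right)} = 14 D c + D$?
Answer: $\frac{112217811}{8} \approx 1.4027 \cdot 10^{7}$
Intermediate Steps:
$b{\left(D,c \right)} = \frac{D}{2} + 7 D c$ ($b{\left(D,c \right)} = \frac{14 D c + D}{2} = \frac{D + 14 D c}{2} = \frac{D}{2} + 7 D c$)
$M{\left(P \right)} = P^{3}$ ($M{\left(P \right)} = P^{2} P = P^{3}$)
$\left(-27403 - 30194\right) + M{\left(b{\left(-7,-5 \right)} \right)} = \left(-27403 - 30194\right) + \left(\frac{1}{2} \left(-7\right) \left(1 + 14 \left(-5\right)\right)\right)^{3} = -57597 + \left(\frac{1}{2} \left(-7\right) \left(1 - 70\right)\right)^{3} = -57597 + \left(\frac{1}{2} \left(-7\right) \left(-69\right)\right)^{3} = -57597 + \left(\frac{483}{2}\right)^{3} = -57597 + \frac{112678587}{8} = \frac{112217811}{8}$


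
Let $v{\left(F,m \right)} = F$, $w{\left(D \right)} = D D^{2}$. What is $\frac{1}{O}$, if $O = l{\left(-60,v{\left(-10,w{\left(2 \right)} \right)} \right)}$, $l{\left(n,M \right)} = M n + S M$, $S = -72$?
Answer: $\frac{1}{1320} \approx 0.00075758$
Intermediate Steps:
$w{\left(D \right)} = D^{3}$
$l{\left(n,M \right)} = - 72 M + M n$ ($l{\left(n,M \right)} = M n - 72 M = - 72 M + M n$)
$O = 1320$ ($O = - 10 \left(-72 - 60\right) = \left(-10\right) \left(-132\right) = 1320$)
$\frac{1}{O} = \frac{1}{1320}$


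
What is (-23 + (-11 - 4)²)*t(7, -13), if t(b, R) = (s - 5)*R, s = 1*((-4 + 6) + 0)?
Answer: 7878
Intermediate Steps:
s = 2 (s = 1*(2 + 0) = 1*2 = 2)
t(b, R) = -3*R (t(b, R) = (2 - 5)*R = -3*R)
(-23 + (-11 - 4)²)*t(7, -13) = (-23 + (-11 - 4)²)*(-3*(-13)) = (-23 + (-15)²)*39 = (-23 + 225)*39 = 202*39 = 7878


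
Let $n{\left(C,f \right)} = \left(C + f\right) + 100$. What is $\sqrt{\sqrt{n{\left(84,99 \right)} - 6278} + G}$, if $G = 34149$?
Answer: $\sqrt{34149 + i \sqrt{5995}} \approx 184.79 + 0.21 i$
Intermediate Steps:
$n{\left(C,f \right)} = 100 + C + f$
$\sqrt{\sqrt{n{\left(84,99 \right)} - 6278} + G} = \sqrt{\sqrt{\left(100 + 84 + 99\right) - 6278} + 34149} = \sqrt{\sqrt{283 - 6278} + 34149} = \sqrt{\sqrt{-5995} + 34149} = \sqrt{i \sqrt{5995} + 34149} = \sqrt{34149 + i \sqrt{5995}}$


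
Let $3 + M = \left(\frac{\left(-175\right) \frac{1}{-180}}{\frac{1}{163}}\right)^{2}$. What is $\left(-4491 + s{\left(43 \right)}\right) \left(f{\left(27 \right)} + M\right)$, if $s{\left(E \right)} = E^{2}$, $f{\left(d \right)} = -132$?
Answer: $- \frac{42763497865}{648} \approx -6.5993 \cdot 10^{7}$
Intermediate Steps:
$M = \frac{32543137}{1296}$ ($M = -3 + \left(\frac{\left(-175\right) \frac{1}{-180}}{\frac{1}{163}}\right)^{2} = -3 + \left(\left(-175\right) \left(- \frac{1}{180}\right) \frac{1}{\frac{1}{163}}\right)^{2} = -3 + \left(\frac{35}{36} \cdot 163\right)^{2} = -3 + \left(\frac{5705}{36}\right)^{2} = -3 + \frac{32547025}{1296} = \frac{32543137}{1296} \approx 25110.0$)
$\left(-4491 + s{\left(43 \right)}\right) \left(f{\left(27 \right)} + M\right) = \left(-4491 + 43^{2}\right) \left(-132 + \frac{32543137}{1296}\right) = \left(-4491 + 1849\right) \frac{32372065}{1296} = \left(-2642\right) \frac{32372065}{1296} = - \frac{42763497865}{648}$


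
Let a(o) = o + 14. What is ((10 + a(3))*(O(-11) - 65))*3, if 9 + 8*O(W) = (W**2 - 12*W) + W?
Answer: -23247/8 ≈ -2905.9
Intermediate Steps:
O(W) = -9/8 - 11*W/8 + W**2/8 (O(W) = -9/8 + ((W**2 - 12*W) + W)/8 = -9/8 + (W**2 - 11*W)/8 = -9/8 + (-11*W/8 + W**2/8) = -9/8 - 11*W/8 + W**2/8)
a(o) = 14 + o
((10 + a(3))*(O(-11) - 65))*3 = ((10 + (14 + 3))*((-9/8 - 11/8*(-11) + (1/8)*(-11)**2) - 65))*3 = ((10 + 17)*((-9/8 + 121/8 + (1/8)*121) - 65))*3 = (27*((-9/8 + 121/8 + 121/8) - 65))*3 = (27*(233/8 - 65))*3 = (27*(-287/8))*3 = -7749/8*3 = -23247/8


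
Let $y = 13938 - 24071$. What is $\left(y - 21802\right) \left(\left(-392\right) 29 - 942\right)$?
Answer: $393119850$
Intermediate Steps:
$y = -10133$
$\left(y - 21802\right) \left(\left(-392\right) 29 - 942\right) = \left(-10133 - 21802\right) \left(\left(-392\right) 29 - 942\right) = - 31935 \left(-11368 - 942\right) = \left(-31935\right) \left(-12310\right) = 393119850$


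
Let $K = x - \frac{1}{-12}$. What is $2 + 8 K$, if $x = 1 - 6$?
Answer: $- \frac{112}{3} \approx -37.333$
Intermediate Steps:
$x = -5$ ($x = 1 - 6 = -5$)
$K = - \frac{59}{12}$ ($K = -5 - \frac{1}{-12} = -5 - - \frac{1}{12} = -5 + \frac{1}{12} = - \frac{59}{12} \approx -4.9167$)
$2 + 8 K = 2 + 8 \left(- \frac{59}{12}\right) = 2 - \frac{118}{3} = - \frac{112}{3}$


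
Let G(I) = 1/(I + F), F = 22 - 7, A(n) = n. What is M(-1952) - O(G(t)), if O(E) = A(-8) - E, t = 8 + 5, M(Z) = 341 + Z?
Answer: -44883/28 ≈ -1603.0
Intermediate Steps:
F = 15
t = 13
G(I) = 1/(15 + I) (G(I) = 1/(I + 15) = 1/(15 + I))
O(E) = -8 - E
M(-1952) - O(G(t)) = (341 - 1952) - (-8 - 1/(15 + 13)) = -1611 - (-8 - 1/28) = -1611 - 1*(-225/28) = -1611 + 225/28 = -44883/28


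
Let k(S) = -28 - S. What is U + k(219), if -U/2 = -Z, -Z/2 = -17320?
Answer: 69033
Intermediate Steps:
Z = 34640 (Z = -2*(-17320) = 34640)
U = 69280 (U = -(-2)*34640 = -2*(-34640) = 69280)
U + k(219) = 69280 + (-28 - 1*219) = 69280 + (-28 - 219) = 69280 - 247 = 69033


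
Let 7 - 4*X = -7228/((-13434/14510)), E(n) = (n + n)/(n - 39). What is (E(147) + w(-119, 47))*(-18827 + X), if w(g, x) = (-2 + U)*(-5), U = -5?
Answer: -379042214803/483624 ≈ -7.8375e+5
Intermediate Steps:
E(n) = 2*n/(-39 + n) (E(n) = (2*n)/(-39 + n) = 2*n/(-39 + n))
w(g, x) = 35 (w(g, x) = (-2 - 5)*(-5) = -7*(-5) = 35)
X = -52392121/26868 (X = 7/4 - (-1807)/((-13434/14510)) = 7/4 - (-1807)/((-13434*1/14510)) = 7/4 - (-1807)/(-6717/7255) = 7/4 - (-1807)*(-7255)/6717 = 7/4 - ¼*52439140/6717 = 7/4 - 13109785/6717 = -52392121/26868 ≈ -1950.0)
(E(147) + w(-119, 47))*(-18827 + X) = (2*147/(-39 + 147) + 35)*(-18827 - 52392121/26868) = (2*147/108 + 35)*(-558235957/26868) = (2*147*(1/108) + 35)*(-558235957/26868) = (49/18 + 35)*(-558235957/26868) = (679/18)*(-558235957/26868) = -379042214803/483624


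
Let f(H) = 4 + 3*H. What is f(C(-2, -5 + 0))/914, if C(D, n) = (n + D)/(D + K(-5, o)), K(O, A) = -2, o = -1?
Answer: 37/3656 ≈ 0.010120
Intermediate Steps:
C(D, n) = (D + n)/(-2 + D) (C(D, n) = (n + D)/(D - 2) = (D + n)/(-2 + D))
f(C(-2, -5 + 0))/914 = (4 + 3*((-2 + (-5 + 0))/(-2 - 2)))/914 = (4 + 3*((-2 - 5)/(-4)))*(1/914) = (4 + 3*(-¼*(-7)))*(1/914) = (4 + 3*(7/4))*(1/914) = (4 + 21/4)*(1/914) = (37/4)*(1/914) = 37/3656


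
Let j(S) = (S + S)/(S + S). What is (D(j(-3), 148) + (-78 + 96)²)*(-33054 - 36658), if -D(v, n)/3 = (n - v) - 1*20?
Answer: 3973584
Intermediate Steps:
j(S) = 1 (j(S) = (2*S)/((2*S)) = (2*S)*(1/(2*S)) = 1)
D(v, n) = 60 - 3*n + 3*v (D(v, n) = -3*((n - v) - 1*20) = -3*((n - v) - 20) = -3*(-20 + n - v) = 60 - 3*n + 3*v)
(D(j(-3), 148) + (-78 + 96)²)*(-33054 - 36658) = ((60 - 3*148 + 3*1) + (-78 + 96)²)*(-33054 - 36658) = ((60 - 444 + 3) + 18²)*(-69712) = (-381 + 324)*(-69712) = -57*(-69712) = 3973584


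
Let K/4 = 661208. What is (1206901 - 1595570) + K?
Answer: 2256163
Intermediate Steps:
K = 2644832 (K = 4*661208 = 2644832)
(1206901 - 1595570) + K = (1206901 - 1595570) + 2644832 = -388669 + 2644832 = 2256163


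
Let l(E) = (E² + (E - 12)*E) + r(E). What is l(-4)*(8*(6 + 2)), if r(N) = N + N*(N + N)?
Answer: 6912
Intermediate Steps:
r(N) = N + 2*N² (r(N) = N + N*(2*N) = N + 2*N²)
l(E) = E² + E*(1 + 2*E) + E*(-12 + E) (l(E) = (E² + (E - 12)*E) + E*(1 + 2*E) = (E² + (-12 + E)*E) + E*(1 + 2*E) = (E² + E*(-12 + E)) + E*(1 + 2*E) = E² + E*(1 + 2*E) + E*(-12 + E))
l(-4)*(8*(6 + 2)) = (-4*(-11 + 4*(-4)))*(8*(6 + 2)) = (-4*(-11 - 16))*(8*8) = -4*(-27)*64 = 108*64 = 6912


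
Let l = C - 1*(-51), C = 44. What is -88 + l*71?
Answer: 6657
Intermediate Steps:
l = 95 (l = 44 - 1*(-51) = 44 + 51 = 95)
-88 + l*71 = -88 + 95*71 = -88 + 6745 = 6657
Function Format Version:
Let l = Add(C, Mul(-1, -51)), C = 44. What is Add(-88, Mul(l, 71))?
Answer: 6657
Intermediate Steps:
l = 95 (l = Add(44, Mul(-1, -51)) = Add(44, 51) = 95)
Add(-88, Mul(l, 71)) = Add(-88, Mul(95, 71)) = Add(-88, 6745) = 6657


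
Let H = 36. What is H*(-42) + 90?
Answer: -1422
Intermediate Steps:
H*(-42) + 90 = 36*(-42) + 90 = -1512 + 90 = -1422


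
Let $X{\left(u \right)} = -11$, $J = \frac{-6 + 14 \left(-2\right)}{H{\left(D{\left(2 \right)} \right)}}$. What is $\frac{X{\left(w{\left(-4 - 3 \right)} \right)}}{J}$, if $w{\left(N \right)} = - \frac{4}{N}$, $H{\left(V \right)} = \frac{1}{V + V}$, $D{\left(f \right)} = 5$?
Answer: $\frac{11}{340} \approx 0.032353$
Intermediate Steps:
$H{\left(V \right)} = \frac{1}{2 V}$
$J = -340$ ($J = \frac{-6 + 14 \left(-2\right)}{\frac{1}{2} \cdot \frac{1}{5}} = \frac{-6 - 28}{\frac{1}{2} \cdot \frac{1}{5}} = - 34 \frac{1}{\frac{1}{10}} = \left(-34\right) 10 = -340$)
$\frac{X{\left(w{\left(-4 - 3 \right)} \right)}}{J} = - \frac{11}{-340} = \left(-11\right) \left(- \frac{1}{340}\right) = \frac{11}{340}$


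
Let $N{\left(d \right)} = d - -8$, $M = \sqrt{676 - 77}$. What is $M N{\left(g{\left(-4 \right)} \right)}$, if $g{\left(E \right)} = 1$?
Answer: $9 \sqrt{599} \approx 220.27$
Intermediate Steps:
$M = \sqrt{599} \approx 24.474$
$N{\left(d \right)} = 8 + d$ ($N{\left(d \right)} = d + 8 = 8 + d$)
$M N{\left(g{\left(-4 \right)} \right)} = \sqrt{599} \left(8 + 1\right) = \sqrt{599} \cdot 9 = 9 \sqrt{599}$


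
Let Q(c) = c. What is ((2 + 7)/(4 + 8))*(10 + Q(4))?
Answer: 21/2 ≈ 10.500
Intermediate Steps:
((2 + 7)/(4 + 8))*(10 + Q(4)) = ((2 + 7)/(4 + 8))*(10 + 4) = (9/12)*14 = (9*(1/12))*14 = (¾)*14 = 21/2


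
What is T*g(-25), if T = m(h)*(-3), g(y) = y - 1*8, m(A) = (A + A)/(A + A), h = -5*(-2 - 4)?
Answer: 99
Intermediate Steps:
h = 30 (h = -5*(-6) = 30)
m(A) = 1 (m(A) = (2*A)/((2*A)) = (2*A)*(1/(2*A)) = 1)
g(y) = -8 + y (g(y) = y - 8 = -8 + y)
T = -3 (T = 1*(-3) = -3)
T*g(-25) = -3*(-8 - 25) = -3*(-33) = 99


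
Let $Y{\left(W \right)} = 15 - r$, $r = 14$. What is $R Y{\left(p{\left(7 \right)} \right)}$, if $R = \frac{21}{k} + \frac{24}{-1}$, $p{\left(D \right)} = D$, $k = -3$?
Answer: $-31$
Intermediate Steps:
$Y{\left(W \right)} = 1$ ($Y{\left(W \right)} = 15 - 14 = 1$)
$R = -31$ ($R = \frac{21}{-3} + \frac{24}{-1} = 21 \left(- \frac{1}{3}\right) + 24 \left(-1\right) = -7 - 24 = -31$)
$R Y{\left(p{\left(7 \right)} \right)} = \left(-31\right) 1 = -31$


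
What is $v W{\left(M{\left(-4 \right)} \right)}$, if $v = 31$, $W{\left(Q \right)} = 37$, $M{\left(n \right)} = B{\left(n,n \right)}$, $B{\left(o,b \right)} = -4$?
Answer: $1147$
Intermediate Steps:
$M{\left(n \right)} = -4$
$v W{\left(M{\left(-4 \right)} \right)} = 31 \cdot 37 = 1147$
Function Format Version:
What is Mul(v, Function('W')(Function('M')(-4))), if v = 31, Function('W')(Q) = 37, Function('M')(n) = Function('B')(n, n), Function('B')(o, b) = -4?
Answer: 1147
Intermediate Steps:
Function('M')(n) = -4
Mul(v, Function('W')(Function('M')(-4))) = Mul(31, 37) = 1147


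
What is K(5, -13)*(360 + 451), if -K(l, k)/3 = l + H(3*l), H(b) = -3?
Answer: -4866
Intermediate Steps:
K(l, k) = 9 - 3*l (K(l, k) = -3*(l - 3) = -3*(-3 + l) = 9 - 3*l)
K(5, -13)*(360 + 451) = (9 - 3*5)*(360 + 451) = (9 - 15)*811 = -6*811 = -4866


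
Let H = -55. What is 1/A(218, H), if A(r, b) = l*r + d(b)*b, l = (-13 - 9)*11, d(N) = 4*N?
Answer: -1/40656 ≈ -2.4597e-5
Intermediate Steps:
l = -242 (l = -22*11 = -242)
A(r, b) = -242*r + 4*b² (A(r, b) = -242*r + (4*b)*b = -242*r + 4*b²)
1/A(218, H) = 1/(-242*218 + 4*(-55)²) = 1/(-52756 + 4*3025) = 1/(-52756 + 12100) = 1/(-40656) = -1/40656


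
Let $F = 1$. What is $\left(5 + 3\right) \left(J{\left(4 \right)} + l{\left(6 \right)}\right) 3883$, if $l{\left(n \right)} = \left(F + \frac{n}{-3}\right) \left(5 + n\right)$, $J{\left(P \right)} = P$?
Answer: $-217448$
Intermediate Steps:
$l{\left(n \right)} = \left(1 - \frac{n}{3}\right) \left(5 + n\right)$ ($l{\left(n \right)} = \left(1 + \frac{n}{-3}\right) \left(5 + n\right) = \left(1 + n \left(- \frac{1}{3}\right)\right) \left(5 + n\right) = \left(1 - \frac{n}{3}\right) \left(5 + n\right)$)
$\left(5 + 3\right) \left(J{\left(4 \right)} + l{\left(6 \right)}\right) 3883 = \left(5 + 3\right) \left(4 - \left(-1 + 12\right)\right) 3883 = 8 \left(4 - 11\right) 3883 = 8 \left(-7\right) 3883 = \left(-56\right) 3883 = -217448$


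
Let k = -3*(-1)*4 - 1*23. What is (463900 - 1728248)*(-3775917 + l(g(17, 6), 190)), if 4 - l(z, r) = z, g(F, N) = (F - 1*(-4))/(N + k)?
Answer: 23870313697312/5 ≈ 4.7741e+12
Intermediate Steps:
k = -11 (k = 3*4 - 23 = 12 - 23 = -11)
g(F, N) = (4 + F)/(-11 + N) (g(F, N) = (F - 1*(-4))/(N - 11) = (F + 4)/(-11 + N) = (4 + F)/(-11 + N))
l(z, r) = 4 - z
(463900 - 1728248)*(-3775917 + l(g(17, 6), 190)) = (463900 - 1728248)*(-3775917 + (4 - (4 + 17)/(-11 + 6))) = -1264348*(-3775917 + (4 - 21/(-5))) = -1264348*(-3775917 + (4 - (-1)*21/5)) = -1264348*(-3775917 + (4 - 1*(-21/5))) = -1264348*(-3775917 + (4 + 21/5)) = -1264348*(-3775917 + 41/5) = -1264348*(-18879544/5) = 23870313697312/5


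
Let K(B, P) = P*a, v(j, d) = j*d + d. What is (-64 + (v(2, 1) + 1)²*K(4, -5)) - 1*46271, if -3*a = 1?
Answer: -138925/3 ≈ -46308.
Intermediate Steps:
v(j, d) = d + d*j (v(j, d) = d*j + d = d + d*j)
a = -⅓ (a = -⅓*1 = -⅓ ≈ -0.33333)
K(B, P) = -P/3 (K(B, P) = P*(-⅓) = -P/3)
(-64 + (v(2, 1) + 1)²*K(4, -5)) - 1*46271 = (-64 + (1*(1 + 2) + 1)²*(-⅓*(-5))) - 1*46271 = (-64 + (1*3 + 1)²*(5/3)) - 46271 = (-64 + (3 + 1)²*(5/3)) - 46271 = (-64 + 4²*(5/3)) - 46271 = (-64 + 16*(5/3)) - 46271 = (-64 + 80/3) - 46271 = -112/3 - 46271 = -138925/3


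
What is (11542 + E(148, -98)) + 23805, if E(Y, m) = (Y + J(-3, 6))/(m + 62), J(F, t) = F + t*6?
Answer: 1272311/36 ≈ 35342.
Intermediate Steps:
J(F, t) = F + 6*t
E(Y, m) = (33 + Y)/(62 + m) (E(Y, m) = (Y + (-3 + 6*6))/(m + 62) = (Y + (-3 + 36))/(62 + m) = (Y + 33)/(62 + m) = (33 + Y)/(62 + m))
(11542 + E(148, -98)) + 23805 = (11542 + (33 + 148)/(62 - 98)) + 23805 = (11542 + 181/(-36)) + 23805 = (11542 - 1/36*181) + 23805 = (11542 - 181/36) + 23805 = 415331/36 + 23805 = 1272311/36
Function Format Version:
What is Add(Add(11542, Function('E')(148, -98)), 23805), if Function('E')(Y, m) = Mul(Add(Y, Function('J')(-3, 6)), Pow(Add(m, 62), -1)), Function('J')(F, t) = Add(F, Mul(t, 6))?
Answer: Rational(1272311, 36) ≈ 35342.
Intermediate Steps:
Function('J')(F, t) = Add(F, Mul(6, t))
Function('E')(Y, m) = Mul(Pow(Add(62, m), -1), Add(33, Y)) (Function('E')(Y, m) = Mul(Add(Y, Add(-3, Mul(6, 6))), Pow(Add(m, 62), -1)) = Mul(Add(Y, Add(-3, 36)), Pow(Add(62, m), -1)) = Mul(Add(Y, 33), Pow(Add(62, m), -1)) = Mul(Add(33, Y), Pow(Add(62, m), -1)) = Mul(Pow(Add(62, m), -1), Add(33, Y)))
Add(Add(11542, Function('E')(148, -98)), 23805) = Add(Add(11542, Mul(Pow(Add(62, -98), -1), Add(33, 148))), 23805) = Add(Add(11542, Mul(Pow(-36, -1), 181)), 23805) = Add(Add(11542, Mul(Rational(-1, 36), 181)), 23805) = Add(Add(11542, Rational(-181, 36)), 23805) = Add(Rational(415331, 36), 23805) = Rational(1272311, 36)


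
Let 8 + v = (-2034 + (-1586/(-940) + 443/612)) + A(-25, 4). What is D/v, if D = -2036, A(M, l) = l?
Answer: 292817520/292758397 ≈ 1.0002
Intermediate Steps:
v = -292758397/143820 (v = -8 + ((-2034 + (-1586/(-940) + 443/612)) + 4) = -8 + ((-2034 + (-1586*(-1/940) + 443*(1/612))) + 4) = -8 + ((-2034 + (793/470 + 443/612)) + 4) = -8 + ((-2034 + 346763/143820) + 4) = -8 + (-292183117/143820 + 4) = -8 - 291607837/143820 = -292758397/143820 ≈ -2035.6)
D/v = -2036/(-292758397/143820) = -2036*(-143820/292758397) = 292817520/292758397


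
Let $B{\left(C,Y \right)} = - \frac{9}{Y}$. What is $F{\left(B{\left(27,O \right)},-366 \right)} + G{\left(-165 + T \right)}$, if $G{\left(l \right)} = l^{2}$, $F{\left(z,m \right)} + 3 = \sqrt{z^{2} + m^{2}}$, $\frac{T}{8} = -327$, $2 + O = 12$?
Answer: $7733958 + \frac{3 \sqrt{1488409}}{10} \approx 7.7343 \cdot 10^{6}$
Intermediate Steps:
$O = 10$ ($O = -2 + 12 = 10$)
$T = -2616$ ($T = 8 \left(-327\right) = -2616$)
$F{\left(z,m \right)} = -3 + \sqrt{m^{2} + z^{2}}$ ($F{\left(z,m \right)} = -3 + \sqrt{z^{2} + m^{2}} = -3 + \sqrt{m^{2} + z^{2}}$)
$F{\left(B{\left(27,O \right)},-366 \right)} + G{\left(-165 + T \right)} = \left(-3 + \sqrt{\left(-366\right)^{2} + \left(- \frac{9}{10}\right)^{2}}\right) + \left(-165 - 2616\right)^{2} = \left(-3 + \sqrt{133956 + \left(\left(-9\right) \frac{1}{10}\right)^{2}}\right) + \left(-2781\right)^{2} = \left(-3 + \sqrt{133956 + \left(- \frac{9}{10}\right)^{2}}\right) + 7733961 = \left(-3 + \sqrt{133956 + \frac{81}{100}}\right) + 7733961 = \left(-3 + \sqrt{\frac{13395681}{100}}\right) + 7733961 = \left(-3 + \frac{3 \sqrt{1488409}}{10}\right) + 7733961 = 7733958 + \frac{3 \sqrt{1488409}}{10}$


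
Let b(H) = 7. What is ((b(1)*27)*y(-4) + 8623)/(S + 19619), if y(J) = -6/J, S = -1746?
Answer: 17813/35746 ≈ 0.49832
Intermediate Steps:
((b(1)*27)*y(-4) + 8623)/(S + 19619) = ((7*27)*(-6/(-4)) + 8623)/(-1746 + 19619) = (189*(-6*(-1/4)) + 8623)/17873 = (189*(3/2) + 8623)*(1/17873) = (567/2 + 8623)*(1/17873) = (17813/2)*(1/17873) = 17813/35746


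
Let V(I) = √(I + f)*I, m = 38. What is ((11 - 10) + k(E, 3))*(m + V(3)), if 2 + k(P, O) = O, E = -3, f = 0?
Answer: 76 + 6*√3 ≈ 86.392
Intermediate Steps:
k(P, O) = -2 + O
V(I) = I^(3/2) (V(I) = √(I + 0)*I = √I*I = I^(3/2))
((11 - 10) + k(E, 3))*(m + V(3)) = ((11 - 10) + (-2 + 3))*(38 + 3^(3/2)) = (1 + 1)*(38 + 3*√3) = 2*(38 + 3*√3) = 76 + 6*√3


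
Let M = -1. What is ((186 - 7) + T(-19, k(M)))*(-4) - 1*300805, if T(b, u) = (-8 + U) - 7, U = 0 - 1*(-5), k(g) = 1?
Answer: -301481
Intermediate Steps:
U = 5 (U = 0 + 5 = 5)
T(b, u) = -10 (T(b, u) = (-8 + 5) - 7 = -3 - 7 = -10)
((186 - 7) + T(-19, k(M)))*(-4) - 1*300805 = ((186 - 7) - 10)*(-4) - 1*300805 = (179 - 10)*(-4) - 300805 = 169*(-4) - 300805 = -676 - 300805 = -301481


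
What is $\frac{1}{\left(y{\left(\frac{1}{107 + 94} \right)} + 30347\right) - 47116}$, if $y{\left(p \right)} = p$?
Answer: $- \frac{201}{3370568} \approx -5.9634 \cdot 10^{-5}$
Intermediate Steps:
$\frac{1}{\left(y{\left(\frac{1}{107 + 94} \right)} + 30347\right) - 47116} = \frac{1}{\left(\frac{1}{107 + 94} + 30347\right) - 47116} = \frac{1}{\left(\frac{1}{201} + 30347\right) - 47116} = \frac{1}{\frac{6099748}{201} - 47116} = \frac{1}{- \frac{3370568}{201}} = - \frac{201}{3370568}$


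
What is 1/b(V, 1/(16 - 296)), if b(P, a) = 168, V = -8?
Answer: 1/168 ≈ 0.0059524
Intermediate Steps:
1/b(V, 1/(16 - 296)) = 1/168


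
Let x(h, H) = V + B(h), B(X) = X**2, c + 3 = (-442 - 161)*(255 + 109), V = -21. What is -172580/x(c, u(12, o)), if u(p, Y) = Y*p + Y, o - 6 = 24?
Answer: -43145/12044513751 ≈ -3.5821e-6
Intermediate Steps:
o = 30 (o = 6 + 24 = 30)
c = -219495 (c = -3 + (-442 - 161)*(255 + 109) = -3 - 603*364 = -3 - 219492 = -219495)
u(p, Y) = Y + Y*p
x(h, H) = -21 + h**2
-172580/x(c, u(12, o)) = -172580/(-21 + (-219495)**2) = -172580/(-21 + 48178055025) = -172580/48178055004 = -172580*1/48178055004 = -43145/12044513751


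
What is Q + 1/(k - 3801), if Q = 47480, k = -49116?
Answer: 2512499159/52917 ≈ 47480.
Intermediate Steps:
Q + 1/(k - 3801) = 47480 + 1/(-49116 - 3801) = 47480 + 1/(-52917) = 47480 - 1/52917 = 2512499159/52917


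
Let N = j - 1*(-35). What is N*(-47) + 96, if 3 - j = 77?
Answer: 1929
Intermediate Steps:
j = -74 (j = 3 - 1*77 = 3 - 77 = -74)
N = -39 (N = -74 - 1*(-35) = -74 + 35 = -39)
N*(-47) + 96 = -39*(-47) + 96 = 1833 + 96 = 1929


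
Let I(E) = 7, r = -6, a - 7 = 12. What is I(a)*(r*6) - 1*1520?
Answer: -1772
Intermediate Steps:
a = 19 (a = 7 + 12 = 19)
I(a)*(r*6) - 1*1520 = 7*(-6*6) - 1*1520 = 7*(-36) - 1520 = -252 - 1520 = -1772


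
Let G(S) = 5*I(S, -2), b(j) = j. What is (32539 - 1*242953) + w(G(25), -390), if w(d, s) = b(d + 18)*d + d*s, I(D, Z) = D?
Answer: -241289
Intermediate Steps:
G(S) = 5*S
w(d, s) = d*s + d*(18 + d) (w(d, s) = (d + 18)*d + d*s = (18 + d)*d + d*s = d*(18 + d) + d*s = d*s + d*(18 + d))
(32539 - 1*242953) + w(G(25), -390) = (32539 - 1*242953) + (5*25)*(18 + 5*25 - 390) = (32539 - 242953) + 125*(18 + 125 - 390) = -210414 + 125*(-247) = -210414 - 30875 = -241289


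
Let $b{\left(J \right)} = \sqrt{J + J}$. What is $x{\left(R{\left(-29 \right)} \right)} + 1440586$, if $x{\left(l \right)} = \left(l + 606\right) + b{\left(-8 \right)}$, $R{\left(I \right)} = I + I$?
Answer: $1441134 + 4 i \approx 1.4411 \cdot 10^{6} + 4.0 i$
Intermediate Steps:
$b{\left(J \right)} = \sqrt{2} \sqrt{J}$ ($b{\left(J \right)} = \sqrt{2 J} = \sqrt{2} \sqrt{J}$)
$R{\left(I \right)} = 2 I$
$x{\left(l \right)} = 606 + l + 4 i$ ($x{\left(l \right)} = \left(l + 606\right) + \sqrt{2} \sqrt{-8} = \left(606 + l\right) + \sqrt{2} \cdot 2 i \sqrt{2} = \left(606 + l\right) + 4 i = 606 + l + 4 i$)
$x{\left(R{\left(-29 \right)} \right)} + 1440586 = \left(606 + 2 \left(-29\right) + 4 i\right) + 1440586 = \left(606 - 58 + 4 i\right) + 1440586 = \left(548 + 4 i\right) + 1440586 = 1441134 + 4 i$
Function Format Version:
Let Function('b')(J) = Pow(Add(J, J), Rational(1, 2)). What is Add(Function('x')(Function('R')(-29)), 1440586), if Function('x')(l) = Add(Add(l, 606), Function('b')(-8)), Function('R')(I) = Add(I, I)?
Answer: Add(1441134, Mul(4, I)) ≈ Add(1.4411e+6, Mul(4.0000, I))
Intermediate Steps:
Function('b')(J) = Mul(Pow(2, Rational(1, 2)), Pow(J, Rational(1, 2))) (Function('b')(J) = Pow(Mul(2, J), Rational(1, 2)) = Mul(Pow(2, Rational(1, 2)), Pow(J, Rational(1, 2))))
Function('R')(I) = Mul(2, I)
Function('x')(l) = Add(606, l, Mul(4, I)) (Function('x')(l) = Add(Add(l, 606), Mul(Pow(2, Rational(1, 2)), Pow(-8, Rational(1, 2)))) = Add(Add(606, l), Mul(Pow(2, Rational(1, 2)), Mul(2, I, Pow(2, Rational(1, 2))))) = Add(Add(606, l), Mul(4, I)) = Add(606, l, Mul(4, I)))
Add(Function('x')(Function('R')(-29)), 1440586) = Add(Add(606, Mul(2, -29), Mul(4, I)), 1440586) = Add(Add(606, -58, Mul(4, I)), 1440586) = Add(Add(548, Mul(4, I)), 1440586) = Add(1441134, Mul(4, I))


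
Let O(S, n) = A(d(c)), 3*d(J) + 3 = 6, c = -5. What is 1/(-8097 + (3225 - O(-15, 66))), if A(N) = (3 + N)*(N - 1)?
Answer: -1/4872 ≈ -0.00020525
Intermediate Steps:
d(J) = 1 (d(J) = -1 + (⅓)*6 = -1 + 2 = 1)
A(N) = (-1 + N)*(3 + N) (A(N) = (3 + N)*(-1 + N) = (-1 + N)*(3 + N))
O(S, n) = 0 (O(S, n) = -3 + 1² + 2*1 = -3 + 1 + 2 = 0)
1/(-8097 + (3225 - O(-15, 66))) = 1/(-8097 + (3225 - 1*0)) = 1/(-8097 + (3225 + 0)) = 1/(-8097 + 3225) = 1/(-4872) = -1/4872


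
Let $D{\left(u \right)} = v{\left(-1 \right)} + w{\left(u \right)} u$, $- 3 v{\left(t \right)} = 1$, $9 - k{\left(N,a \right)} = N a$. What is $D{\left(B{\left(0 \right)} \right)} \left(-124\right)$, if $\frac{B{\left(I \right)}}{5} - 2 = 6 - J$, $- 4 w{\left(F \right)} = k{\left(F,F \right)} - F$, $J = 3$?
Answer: $- \frac{1490201}{3} \approx -4.9673 \cdot 10^{5}$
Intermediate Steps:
$k{\left(N,a \right)} = 9 - N a$
$v{\left(t \right)} = - \frac{1}{3}$ ($v{\left(t \right)} = \left(- \frac{1}{3}\right) 1 = - \frac{1}{3}$)
$w{\left(F \right)} = - \frac{9}{4} + \frac{F}{4} + \frac{F^{2}}{4}$ ($w{\left(F \right)} = - \frac{\left(9 - F F\right) - F}{4} = - \frac{\left(9 - F^{2}\right) - F}{4} = - \frac{9 - F - F^{2}}{4} = - \frac{9}{4} + \frac{F}{4} + \frac{F^{2}}{4}$)
$B{\left(I \right)} = 25$ ($B{\left(I \right)} = 10 + 5 \left(6 - 3\right) = 10 + 5 \cdot 3 = 10 + 15 = 25$)
$D{\left(u \right)} = - \frac{1}{3} + u \left(- \frac{9}{4} + \frac{u}{4} + \frac{u^{2}}{4}\right)$ ($D{\left(u \right)} = - \frac{1}{3} + \left(- \frac{9}{4} + \frac{u}{4} + \frac{u^{2}}{4}\right) u = - \frac{1}{3} + u \left(- \frac{9}{4} + \frac{u}{4} + \frac{u^{2}}{4}\right)$)
$D{\left(B{\left(0 \right)} \right)} \left(-124\right) = \left(- \frac{1}{3} + \frac{1}{4} \cdot 25 \left(-9 + 25 + 25^{2}\right)\right) \left(-124\right) = \left(- \frac{1}{3} + \frac{1}{4} \cdot 25 \left(-9 + 25 + 625\right)\right) \left(-124\right) = \left(- \frac{1}{3} + \frac{1}{4} \cdot 25 \cdot 641\right) \left(-124\right) = \left(- \frac{1}{3} + \frac{16025}{4}\right) \left(-124\right) = \frac{48071}{12} \left(-124\right) = - \frac{1490201}{3}$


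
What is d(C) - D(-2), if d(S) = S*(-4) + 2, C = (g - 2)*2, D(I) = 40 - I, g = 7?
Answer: -80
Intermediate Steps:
C = 10 (C = (7 - 2)*2 = 5*2 = 10)
d(S) = 2 - 4*S (d(S) = -4*S + 2 = 2 - 4*S)
d(C) - D(-2) = (2 - 4*10) - (40 - 1*(-2)) = (2 - 40) - (40 + 2) = -38 - 1*42 = -38 - 42 = -80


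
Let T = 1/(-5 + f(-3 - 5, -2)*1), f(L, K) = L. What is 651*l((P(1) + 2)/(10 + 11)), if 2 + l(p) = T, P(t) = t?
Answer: -17577/13 ≈ -1352.1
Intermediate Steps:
T = -1/13 (T = 1/(-5 + (-3 - 5)*1) = 1/(-5 - 8*1) = 1/(-5 - 8) = 1/(-13) = -1/13 ≈ -0.076923)
l(p) = -27/13 (l(p) = -2 - 1/13 = -27/13)
651*l((P(1) + 2)/(10 + 11)) = 651*(-27/13) = -17577/13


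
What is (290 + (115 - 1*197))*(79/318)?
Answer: 8216/159 ≈ 51.673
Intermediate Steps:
(290 + (115 - 1*197))*(79/318) = (290 + (115 - 197))*(79*(1/318)) = (290 - 82)*(79/318) = 208*(79/318) = 8216/159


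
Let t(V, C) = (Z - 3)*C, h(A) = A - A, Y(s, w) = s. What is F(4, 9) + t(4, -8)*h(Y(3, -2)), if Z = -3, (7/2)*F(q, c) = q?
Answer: 8/7 ≈ 1.1429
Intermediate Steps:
F(q, c) = 2*q/7
h(A) = 0
t(V, C) = -6*C (t(V, C) = (-3 - 3)*C = -6*C)
F(4, 9) + t(4, -8)*h(Y(3, -2)) = (2/7)*4 - 6*(-8)*0 = 8/7 + 48*0 = 8/7 + 0 = 8/7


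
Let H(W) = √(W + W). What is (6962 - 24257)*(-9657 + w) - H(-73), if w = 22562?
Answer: -223191975 - I*√146 ≈ -2.2319e+8 - 12.083*I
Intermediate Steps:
H(W) = √2*√W (H(W) = √(2*W) = √2*√W)
(6962 - 24257)*(-9657 + w) - H(-73) = (6962 - 24257)*(-9657 + 22562) - √2*√(-73) = -17295*12905 - √2*I*√73 = -223191975 - I*√146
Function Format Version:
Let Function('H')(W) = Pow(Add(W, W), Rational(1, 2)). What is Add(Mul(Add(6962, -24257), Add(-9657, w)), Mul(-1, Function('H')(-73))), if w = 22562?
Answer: Add(-223191975, Mul(-1, I, Pow(146, Rational(1, 2)))) ≈ Add(-2.2319e+8, Mul(-12.083, I))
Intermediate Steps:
Function('H')(W) = Mul(Pow(2, Rational(1, 2)), Pow(W, Rational(1, 2))) (Function('H')(W) = Pow(Mul(2, W), Rational(1, 2)) = Mul(Pow(2, Rational(1, 2)), Pow(W, Rational(1, 2))))
Add(Mul(Add(6962, -24257), Add(-9657, w)), Mul(-1, Function('H')(-73))) = Add(Mul(Add(6962, -24257), Add(-9657, 22562)), Mul(-1, Mul(Pow(2, Rational(1, 2)), Pow(-73, Rational(1, 2))))) = Add(Mul(-17295, 12905), Mul(-1, Mul(Pow(2, Rational(1, 2)), Mul(I, Pow(73, Rational(1, 2)))))) = Add(-223191975, Mul(-1, Mul(I, Pow(146, Rational(1, 2))))) = Add(-223191975, Mul(-1, I, Pow(146, Rational(1, 2))))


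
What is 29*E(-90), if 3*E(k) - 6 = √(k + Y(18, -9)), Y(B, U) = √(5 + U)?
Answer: 58 + 29*√(-90 + 2*I)/3 ≈ 59.019 + 91.712*I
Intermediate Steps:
E(k) = 2 + √(k + 2*I)/3 (E(k) = 2 + √(k + √(5 - 9))/3 = 2 + √(k + √(-4))/3 = 2 + √(k + 2*I)/3)
29*E(-90) = 29*(2 + √(-90 + 2*I)/3) = 58 + 29*√(-90 + 2*I)/3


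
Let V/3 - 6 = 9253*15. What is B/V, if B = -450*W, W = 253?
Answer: -12650/46267 ≈ -0.27341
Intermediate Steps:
V = 416403 (V = 18 + 3*(9253*15) = 18 + 3*138795 = 18 + 416385 = 416403)
B = -113850 (B = -450*253 = -113850)
B/V = -113850/416403 = -113850*1/416403 = -12650/46267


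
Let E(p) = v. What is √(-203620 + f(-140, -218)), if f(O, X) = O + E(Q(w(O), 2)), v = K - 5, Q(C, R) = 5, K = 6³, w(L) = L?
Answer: I*√203549 ≈ 451.16*I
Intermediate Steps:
K = 216
v = 211 (v = 216 - 5 = 211)
E(p) = 211
f(O, X) = 211 + O (f(O, X) = O + 211 = 211 + O)
√(-203620 + f(-140, -218)) = √(-203620 + (211 - 140)) = √(-203620 + 71) = √(-203549) = I*√203549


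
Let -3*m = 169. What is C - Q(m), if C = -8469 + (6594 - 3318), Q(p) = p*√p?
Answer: -5193 + 2197*I*√3/9 ≈ -5193.0 + 422.81*I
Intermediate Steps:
m = -169/3 (m = -⅓*169 = -169/3 ≈ -56.333)
Q(p) = p^(3/2)
C = -5193 (C = -8469 + 3276 = -5193)
C - Q(m) = -5193 - (-169/3)^(3/2) = -5193 - (-2197)*I*√3/9 = -5193 + 2197*I*√3/9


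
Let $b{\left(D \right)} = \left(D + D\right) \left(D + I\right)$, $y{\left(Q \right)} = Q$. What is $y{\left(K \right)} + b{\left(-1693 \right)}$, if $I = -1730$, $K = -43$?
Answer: $11590235$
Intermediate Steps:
$b{\left(D \right)} = 2 D \left(-1730 + D\right)$ ($b{\left(D \right)} = \left(D + D\right) \left(D - 1730\right) = 2 D \left(-1730 + D\right)$)
$y{\left(K \right)} + b{\left(-1693 \right)} = -43 + 2 \left(-1693\right) \left(-1730 - 1693\right) = -43 + 2 \left(-1693\right) \left(-3423\right) = -43 + 11590278 = 11590235$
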